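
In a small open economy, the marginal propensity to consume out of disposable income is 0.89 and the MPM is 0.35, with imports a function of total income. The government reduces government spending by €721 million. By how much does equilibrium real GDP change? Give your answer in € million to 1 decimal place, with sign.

−€1,567.4 million

Government-spending multiplier = 1/(1 − c + m) = 1/(1 − 0.89 + 0.35) = 1/0.46 ≈ 2.174.
ΔY = k × ΔG = (−€721 million) / 0.46 ≈ −€1,567.4 million.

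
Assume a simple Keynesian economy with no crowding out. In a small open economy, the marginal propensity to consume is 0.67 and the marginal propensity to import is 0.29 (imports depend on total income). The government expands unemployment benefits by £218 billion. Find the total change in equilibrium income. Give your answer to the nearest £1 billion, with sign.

The transfer change shifts disposable income by +£218 billion, so first-round consumption changes by c·ΔTR = 0.67 × (+£218 billion) = +£146.06 billion.
Expenditure multiplier = 1/(1 − c + m) = 1/(1 − 0.67 + 0.29) = 1/0.62 ≈ 1.613.
The transfer multiplier is c × k ≈ 1.081, so ΔY = k × (c·ΔTR) = (+£146.06 billion) / 0.62 ≈ +£236 billion.

+£236 billion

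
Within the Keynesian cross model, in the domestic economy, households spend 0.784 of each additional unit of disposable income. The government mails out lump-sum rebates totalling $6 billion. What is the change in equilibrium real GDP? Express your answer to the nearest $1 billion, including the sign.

+$22 billion

A lump-sum tax change of −$6 billion shifts disposable income by +$6 billion; first-round consumption changes by −c × ΔT = −0.784 × (−$6 billion) = +$4.704 billion.
Expenditure multiplier = 1/(1 − MPC) = 1/(1 − 0.784) = 1/0.216 ≈ 4.63.
The tax multiplier is −c × k ≈ −3.63, so ΔY = k × (−c·ΔT) = (+$4.704 billion) / 0.216 ≈ +$22 billion.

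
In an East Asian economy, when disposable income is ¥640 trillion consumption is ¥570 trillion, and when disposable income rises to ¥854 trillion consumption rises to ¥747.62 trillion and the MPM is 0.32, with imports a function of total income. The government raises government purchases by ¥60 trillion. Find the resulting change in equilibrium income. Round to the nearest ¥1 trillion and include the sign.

MPC = ΔC/ΔYd = (747.62 − 570)/(854 − 640) = 177.62/214 = 0.83.
Expenditure multiplier = 1/(1 − c + m) = 1/(1 − 0.83 + 0.32) = 1/0.49 ≈ 2.041.
ΔY = k × ΔG = (+¥60 trillion) / 0.49 ≈ +¥122 trillion.

+¥122 trillion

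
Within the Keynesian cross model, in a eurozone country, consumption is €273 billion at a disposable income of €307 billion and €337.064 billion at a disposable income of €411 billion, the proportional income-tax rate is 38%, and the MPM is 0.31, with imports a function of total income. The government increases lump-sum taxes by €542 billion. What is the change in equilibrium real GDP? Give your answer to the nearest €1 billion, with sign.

MPC = ΔC/ΔYd = (337.064 − 273)/(411 − 307) = 64.064/104 = 0.616.
A lump-sum tax change of +€542 billion shifts disposable income by −€542 billion; first-round consumption changes by −c × ΔT = −0.616 × (+€542 billion) = −€333.872 billion.
Expenditure multiplier = 1/(1 − c(1−t) + m) = 1/(1 − 0.616×0.62 + 0.31) = 1/0.92808 ≈ 1.077.
The tax multiplier is −c × k ≈ −0.664, so ΔY = k × (−c·ΔT) = (−€333.872 billion) / 0.92808 ≈ −€360 billion.

−€360 billion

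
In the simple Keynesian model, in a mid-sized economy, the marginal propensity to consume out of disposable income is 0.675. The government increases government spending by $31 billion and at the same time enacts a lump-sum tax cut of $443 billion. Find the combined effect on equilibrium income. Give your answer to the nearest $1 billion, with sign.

+$1,015 billion

Expenditure multiplier = 1/(1 − MPC) = 1/(1 − 0.675) = 1/0.325 ≈ 3.077.
ΔG contributes k·ΔG = (+$31 billion) / 0.325 ≈ +$95.4 billion.
ΔT of −$443 billion changes first-round spending by −c·ΔT = +$299.025 billion, contributing k·(−c·ΔT) = (+$299.025 billion) / 0.325 ≈ +$920.1 billion.
Net ΔY = k(ΔG − c·ΔT) = (+$330.025 billion) / 0.325 ≈ +$1,015 billion.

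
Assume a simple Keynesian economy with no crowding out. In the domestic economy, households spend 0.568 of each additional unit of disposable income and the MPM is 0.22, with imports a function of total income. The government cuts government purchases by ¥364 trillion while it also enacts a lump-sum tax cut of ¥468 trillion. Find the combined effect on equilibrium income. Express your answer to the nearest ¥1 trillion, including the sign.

−¥151 trillion

Expenditure multiplier = 1/(1 − c + m) = 1/(1 − 0.568 + 0.22) = 1/0.652 ≈ 1.534.
ΔG contributes k·ΔG = (−¥364 trillion) / 0.652 ≈ −¥558.3 trillion.
ΔT of −¥468 trillion changes first-round spending by −c·ΔT = +¥265.824 trillion, contributing k·(−c·ΔT) = (+¥265.824 trillion) / 0.652 ≈ +¥407.7 trillion.
Net ΔY = k(ΔG − c·ΔT) = (−¥98.176 trillion) / 0.652 ≈ −¥151 trillion.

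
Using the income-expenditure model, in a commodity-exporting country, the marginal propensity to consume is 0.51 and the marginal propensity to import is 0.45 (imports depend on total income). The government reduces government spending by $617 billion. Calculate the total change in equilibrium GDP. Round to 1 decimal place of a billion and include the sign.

Expenditure multiplier = 1/(1 − c + m) = 1/(1 − 0.51 + 0.45) = 1/0.94 ≈ 1.064.
ΔY = k × ΔG = (−$617 billion) / 0.94 ≈ −$656.4 billion.

−$656.4 billion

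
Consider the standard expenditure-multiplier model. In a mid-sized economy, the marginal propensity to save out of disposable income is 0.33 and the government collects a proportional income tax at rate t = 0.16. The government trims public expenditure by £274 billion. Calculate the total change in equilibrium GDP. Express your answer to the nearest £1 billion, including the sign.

−£627 billion

MPC = 1 − MPS = 1 − 0.33 = 0.67.
Expenditure multiplier = 1/(1 − c(1−t)) = 1/(1 − 0.67×0.84) = 1/0.4372 ≈ 2.287.
ΔY = k × ΔG = (−£274 billion) / 0.4372 ≈ −£627 billion.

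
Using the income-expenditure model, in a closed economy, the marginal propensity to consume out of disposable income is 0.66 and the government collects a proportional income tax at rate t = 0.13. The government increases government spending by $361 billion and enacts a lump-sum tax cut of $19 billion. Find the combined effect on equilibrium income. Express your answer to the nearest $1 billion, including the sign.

Expenditure multiplier = 1/(1 − c(1−t)) = 1/(1 − 0.66×0.87) = 1/0.4258 ≈ 2.349.
ΔG contributes k·ΔG = (+$361 billion) / 0.4258 ≈ +$847.8 billion.
ΔT of −$19 billion changes first-round spending by −c·ΔT = +$12.54 billion, contributing k·(−c·ΔT) = (+$12.54 billion) / 0.4258 ≈ +$29.5 billion.
Net ΔY = k(ΔG − c·ΔT) = (+$373.54 billion) / 0.4258 ≈ +$877 billion.

+$877 billion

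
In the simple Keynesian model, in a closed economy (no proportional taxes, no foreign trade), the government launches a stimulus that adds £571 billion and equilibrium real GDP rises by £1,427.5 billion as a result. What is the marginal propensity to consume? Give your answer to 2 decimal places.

Implied spending multiplier k = ΔY/ΔG = 1,427.5/571 = 2.5.
Since k = 1/(1 − MPC), MPC = 1 − 1/k = 1 − ΔG/ΔY = 1 − 571/1,427.5 = 0.60.

0.60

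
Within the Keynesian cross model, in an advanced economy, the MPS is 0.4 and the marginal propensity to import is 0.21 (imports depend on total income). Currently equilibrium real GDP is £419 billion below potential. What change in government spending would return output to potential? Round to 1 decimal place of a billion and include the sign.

MPC = 1 − MPS = 1 − 0.4 = 0.6.
Spending multiplier = 1/(1 − c + m) = 1/(1 − 0.6 + 0.21) = 1/0.61 ≈ 1.639.
Need ΔY = +£419 billion, so ΔG = ΔY/k = (+£419 billion) × 0.61 ≈ +£255.6 billion.
The government should increase government spending by £255.6 billion.

+£255.6 billion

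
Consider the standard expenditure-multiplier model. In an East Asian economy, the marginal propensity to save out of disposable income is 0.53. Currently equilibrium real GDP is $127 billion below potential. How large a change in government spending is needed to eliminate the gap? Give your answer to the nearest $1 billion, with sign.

MPC = 1 − MPS = 1 − 0.53 = 0.47.
Spending multiplier = 1/(1 − MPC) = 1/(1 − 0.47) = 1/0.53 ≈ 1.887.
Need ΔY = +$127 billion, so ΔG = ΔY/k = (+$127 billion) × 0.53 ≈ +$67 billion.
The government should increase government spending by $67 billion.

+$67 billion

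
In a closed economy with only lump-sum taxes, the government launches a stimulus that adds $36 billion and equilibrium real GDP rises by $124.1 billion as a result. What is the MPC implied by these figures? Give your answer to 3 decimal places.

0.710

Implied spending multiplier k = ΔY/ΔG = 124.1/36 ≈ 3.4472.
Since k = 1/(1 − MPC), MPC = 1 − 1/k = 1 − ΔG/ΔY = 1 − 36/124.1 ≈ 0.710.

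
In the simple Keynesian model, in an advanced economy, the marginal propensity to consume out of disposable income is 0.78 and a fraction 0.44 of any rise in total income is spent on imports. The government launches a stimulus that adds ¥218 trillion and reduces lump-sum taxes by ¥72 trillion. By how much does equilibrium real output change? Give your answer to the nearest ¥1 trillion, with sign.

Expenditure multiplier = 1/(1 − c + m) = 1/(1 − 0.78 + 0.44) = 1/0.66 ≈ 1.515.
ΔG contributes k·ΔG = (+¥218 trillion) / 0.66 ≈ +¥330.3 trillion.
ΔT of −¥72 trillion changes first-round spending by −c·ΔT = +¥56.16 trillion, contributing k·(−c·ΔT) = (+¥56.16 trillion) / 0.66 ≈ +¥85.1 trillion.
Net ΔY = k(ΔG − c·ΔT) = (+¥274.16 trillion) / 0.66 ≈ +¥415 trillion.

+¥415 trillion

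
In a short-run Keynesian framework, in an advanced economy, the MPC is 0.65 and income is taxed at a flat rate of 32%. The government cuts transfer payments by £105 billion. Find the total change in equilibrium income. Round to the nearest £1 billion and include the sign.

The transfer change shifts disposable income by −£105 billion, so first-round consumption changes by c·ΔTR = 0.65 × (−£105 billion) = −£68.25 billion.
Expenditure multiplier = 1/(1 − c(1−t)) = 1/(1 − 0.65×0.68) = 1/0.558 ≈ 1.792.
The transfer multiplier is c × k ≈ 1.165, so ΔY = k × (c·ΔTR) = (−£68.25 billion) / 0.558 ≈ −£122 billion.

−£122 billion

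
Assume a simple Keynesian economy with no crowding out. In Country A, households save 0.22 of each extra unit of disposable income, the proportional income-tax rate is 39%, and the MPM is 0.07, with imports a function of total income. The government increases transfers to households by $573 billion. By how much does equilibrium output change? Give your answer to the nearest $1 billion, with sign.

MPC = 1 − MPS = 1 − 0.22 = 0.78.
The transfer change shifts disposable income by +$573 billion, so first-round consumption changes by c·ΔTR = 0.78 × (+$573 billion) = +$446.94 billion.
Expenditure multiplier = 1/(1 − c(1−t) + m) = 1/(1 − 0.78×0.61 + 0.07) = 1/0.5942 ≈ 1.683.
The transfer multiplier is c × k ≈ 1.313, so ΔY = k × (c·ΔTR) = (+$446.94 billion) / 0.5942 ≈ +$752 billion.

+$752 billion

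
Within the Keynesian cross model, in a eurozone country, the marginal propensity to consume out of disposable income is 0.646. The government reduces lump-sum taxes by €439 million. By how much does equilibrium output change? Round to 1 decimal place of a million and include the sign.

+€801.1 million

A lump-sum tax change of −€439 million shifts disposable income by +€439 million; first-round consumption changes by −c × ΔT = −0.646 × (−€439 million) = +€283.594 million.
Expenditure multiplier = 1/(1 − MPC) = 1/(1 − 0.646) = 1/0.354 ≈ 2.825.
The tax multiplier is −c × k ≈ −1.825, so ΔY = k × (−c·ΔT) = (+€283.594 million) / 0.354 ≈ +€801.1 million.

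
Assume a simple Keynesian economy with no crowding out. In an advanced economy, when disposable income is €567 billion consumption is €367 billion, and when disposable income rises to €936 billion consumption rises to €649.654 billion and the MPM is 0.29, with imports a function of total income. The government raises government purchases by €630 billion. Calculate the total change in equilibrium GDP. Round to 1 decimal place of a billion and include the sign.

+€1,202.3 billion

MPC = ΔC/ΔYd = (649.654 − 367)/(936 − 567) = 282.654/369 = 0.766.
Spending multiplier = 1/(1 − c + m) = 1/(1 − 0.766 + 0.29) = 1/0.524 ≈ 1.908.
ΔY = k × ΔG = (+€630 billion) / 0.524 ≈ +€1,202.3 billion.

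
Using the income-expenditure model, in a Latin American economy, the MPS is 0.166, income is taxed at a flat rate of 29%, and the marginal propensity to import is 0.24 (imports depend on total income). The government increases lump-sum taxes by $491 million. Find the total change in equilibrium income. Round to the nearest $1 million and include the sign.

MPC = 1 − MPS = 1 − 0.166 = 0.834.
A lump-sum tax change of +$491 million shifts disposable income by −$491 million; first-round consumption changes by −c × ΔT = −0.834 × (+$491 million) = −$409.494 million.
Expenditure multiplier = 1/(1 − c(1−t) + m) = 1/(1 − 0.834×0.71 + 0.24) = 1/0.64786 ≈ 1.544.
The tax multiplier is −c × k ≈ −1.287, so ΔY = k × (−c·ΔT) = (−$409.494 million) / 0.64786 ≈ −$632 million.

−$632 million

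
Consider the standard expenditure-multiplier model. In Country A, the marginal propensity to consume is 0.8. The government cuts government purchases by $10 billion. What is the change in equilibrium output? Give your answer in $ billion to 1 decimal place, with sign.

Expenditure multiplier = 1/(1 − MPC) = 1/(1 − 0.8) = 1/0.2 = 5.
ΔY = k × ΔG = (−$10 billion) / 0.2 = −$50 billion.

−$50.0 billion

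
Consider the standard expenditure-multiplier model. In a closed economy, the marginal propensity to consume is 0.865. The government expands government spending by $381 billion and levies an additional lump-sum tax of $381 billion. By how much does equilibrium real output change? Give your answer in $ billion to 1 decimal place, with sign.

Expenditure multiplier = 1/(1 − MPC) = 1/(1 − 0.865) = 1/0.135 ≈ 7.407.
ΔG contributes k·ΔG = (+$381 billion) / 0.135 ≈ +$2,822.2 billion.
ΔT of +$381 billion changes first-round spending by −c·ΔT = −$329.565 billion, contributing k·(−c·ΔT) = (−$329.565 billion) / 0.135 ≈ −$2,441.2 billion.
With ΔG = ΔT and no other leakages, the balanced-budget multiplier is 1, so ΔY = ΔG = +$381 billion.

+$381.0 billion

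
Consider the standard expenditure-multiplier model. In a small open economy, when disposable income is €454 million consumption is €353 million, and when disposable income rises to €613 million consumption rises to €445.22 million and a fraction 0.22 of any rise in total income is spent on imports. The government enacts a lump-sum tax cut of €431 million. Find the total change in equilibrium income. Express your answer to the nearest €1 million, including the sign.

+€391 million

MPC = ΔC/ΔYd = (445.22 − 353)/(613 − 454) = 92.22/159 = 0.58.
A lump-sum tax change of −€431 million shifts disposable income by +€431 million; first-round consumption changes by −c × ΔT = −0.58 × (−€431 million) = +€249.98 million.
Expenditure multiplier = 1/(1 − c + m) = 1/(1 − 0.58 + 0.22) = 1/0.64 ≈ 1.563.
The tax multiplier is −c × k ≈ −0.906, so ΔY = k × (−c·ΔT) = (+€249.98 million) / 0.64 ≈ +€391 million.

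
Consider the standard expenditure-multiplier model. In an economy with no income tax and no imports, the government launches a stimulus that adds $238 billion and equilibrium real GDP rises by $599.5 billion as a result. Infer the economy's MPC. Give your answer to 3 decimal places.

Implied spending multiplier k = ΔY/ΔG = 599.5/238 ≈ 2.5189.
Since k = 1/(1 − MPC), MPC = 1 − 1/k = 1 − ΔG/ΔY = 1 − 238/599.5 ≈ 0.603.

0.603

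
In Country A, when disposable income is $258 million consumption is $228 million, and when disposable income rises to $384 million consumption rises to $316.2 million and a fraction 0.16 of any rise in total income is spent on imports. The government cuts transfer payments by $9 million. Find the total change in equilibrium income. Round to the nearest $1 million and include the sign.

−$14 million

MPC = ΔC/ΔYd = (316.2 − 228)/(384 − 258) = 88.2/126 = 0.7.
The transfer change shifts disposable income by −$9 million, so first-round consumption changes by c·ΔTR = 0.7 × (−$9 million) = −$6.3 million.
Expenditure multiplier = 1/(1 − c + m) = 1/(1 − 0.7 + 0.16) = 1/0.46 ≈ 2.174.
The transfer multiplier is c × k ≈ 1.522, so ΔY = k × (c·ΔTR) = (−$6.3 million) / 0.46 ≈ −$14 million.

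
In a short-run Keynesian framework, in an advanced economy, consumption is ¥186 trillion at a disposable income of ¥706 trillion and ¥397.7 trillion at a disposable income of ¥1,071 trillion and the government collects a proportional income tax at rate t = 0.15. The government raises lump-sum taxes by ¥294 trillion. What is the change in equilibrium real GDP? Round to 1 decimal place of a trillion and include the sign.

MPC = ΔC/ΔYd = (397.7 − 186)/(1,071 − 706) = 211.7/365 = 0.58.
A lump-sum tax change of +¥294 trillion shifts disposable income by −¥294 trillion; first-round consumption changes by −c × ΔT = −0.58 × (+¥294 trillion) = −¥170.52 trillion.
Expenditure multiplier = 1/(1 − c(1−t)) = 1/(1 − 0.58×0.85) = 1/0.507 ≈ 1.972.
The tax multiplier is −c × k ≈ −1.144, so ΔY = k × (−c·ΔT) = (−¥170.52 trillion) / 0.507 ≈ −¥336.3 trillion.

−¥336.3 trillion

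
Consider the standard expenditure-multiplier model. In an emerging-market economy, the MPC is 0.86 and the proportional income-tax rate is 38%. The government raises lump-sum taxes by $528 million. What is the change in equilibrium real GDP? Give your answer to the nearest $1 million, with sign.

A lump-sum tax change of +$528 million shifts disposable income by −$528 million; first-round consumption changes by −c × ΔT = −0.86 × (+$528 million) = −$454.08 million.
Expenditure multiplier = 1/(1 − c(1−t)) = 1/(1 − 0.86×0.62) = 1/0.4668 ≈ 2.142.
The tax multiplier is −c × k ≈ −1.842, so ΔY = k × (−c·ΔT) = (−$454.08 million) / 0.4668 ≈ −$973 million.

−$973 million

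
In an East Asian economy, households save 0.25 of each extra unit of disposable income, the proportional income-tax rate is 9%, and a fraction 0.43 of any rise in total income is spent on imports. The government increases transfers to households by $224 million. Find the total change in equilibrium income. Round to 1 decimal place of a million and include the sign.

MPC = 1 − MPS = 1 − 0.25 = 0.75.
The transfer change shifts disposable income by +$224 million, so first-round consumption changes by c·ΔTR = 0.75 × (+$224 million) = +$168 million.
Expenditure multiplier = 1/(1 − c(1−t) + m) = 1/(1 − 0.75×0.91 + 0.43) = 1/0.7475 ≈ 1.338.
The transfer multiplier is c × k ≈ 1.003, so ΔY = k × (c·ΔTR) = (+$168 million) / 0.7475 ≈ +$224.7 million.

+$224.7 million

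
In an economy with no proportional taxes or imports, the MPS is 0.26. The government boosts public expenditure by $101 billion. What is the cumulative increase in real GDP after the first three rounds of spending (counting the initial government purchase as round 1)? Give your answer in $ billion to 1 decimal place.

MPC = 1 − MPS = 1 − 0.26 = 0.74.
Round 1 adds ΔG = $101 billion; each later round is MPC = 0.74 times the previous.
After 3 rounds: 101 + 74.74 + 55.3076 = ΔG·(1 − c^3)/(1 − c) = 101 × (1 − 0.405224)/0.26 ≈ $231 billion.

$231.0 billion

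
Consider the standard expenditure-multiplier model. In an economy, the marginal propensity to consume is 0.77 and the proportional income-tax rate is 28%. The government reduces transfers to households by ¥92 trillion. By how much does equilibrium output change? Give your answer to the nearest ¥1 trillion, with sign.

The transfer change shifts disposable income by −¥92 trillion, so first-round consumption changes by c·ΔTR = 0.77 × (−¥92 trillion) = −¥70.84 trillion.
Expenditure multiplier = 1/(1 − c(1−t)) = 1/(1 − 0.77×0.72) = 1/0.4456 ≈ 2.244.
The transfer multiplier is c × k ≈ 1.728, so ΔY = k × (c·ΔTR) = (−¥70.84 trillion) / 0.4456 ≈ −¥159 trillion.

−¥159 trillion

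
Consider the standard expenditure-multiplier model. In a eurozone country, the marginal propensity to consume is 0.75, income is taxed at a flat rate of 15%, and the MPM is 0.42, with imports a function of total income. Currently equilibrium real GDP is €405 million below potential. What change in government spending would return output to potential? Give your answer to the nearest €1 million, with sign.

Spending multiplier = 1/(1 − c(1−t) + m) = 1/(1 − 0.75×0.85 + 0.42) = 1/0.7825 ≈ 1.278.
Need ΔY = +€405 million, so ΔG = ΔY/k = (+€405 million) × 0.7825 ≈ +€317 million.
The government should increase government spending by €317 million.

+€317 million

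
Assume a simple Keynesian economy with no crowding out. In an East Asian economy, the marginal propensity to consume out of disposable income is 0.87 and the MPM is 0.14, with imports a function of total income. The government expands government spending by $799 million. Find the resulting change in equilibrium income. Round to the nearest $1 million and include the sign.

Spending multiplier = 1/(1 − c + m) = 1/(1 − 0.87 + 0.14) = 1/0.27 ≈ 3.704.
ΔY = k × ΔG = (+$799 million) / 0.27 ≈ +$2,959 million.

+$2,959 million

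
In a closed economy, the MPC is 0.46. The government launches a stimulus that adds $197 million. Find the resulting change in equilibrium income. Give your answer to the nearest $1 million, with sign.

Government-spending multiplier = 1/(1 − MPC) = 1/(1 − 0.46) = 1/0.54 ≈ 1.852.
ΔY = k × ΔG = (+$197 million) / 0.54 ≈ +$365 million.

+$365 million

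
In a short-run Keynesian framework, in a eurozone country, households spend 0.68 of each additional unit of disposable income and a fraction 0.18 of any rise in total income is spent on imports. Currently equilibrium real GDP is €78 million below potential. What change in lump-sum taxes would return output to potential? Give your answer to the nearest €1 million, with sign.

−€57 million

Spending multiplier = 1/(1 − c + m) = 1/(1 − 0.68 + 0.18) = 1/0.5 = 2.
Tax multiplier = −c·k = −0.68/0.5 = −1.36. Need ΔY = +€78 million, so ΔT = ΔY/(−c·k) = −(+€78 million) × 0.5 / 0.68 ≈ −€57 million.
The government should cut lump-sum taxes by €57 million.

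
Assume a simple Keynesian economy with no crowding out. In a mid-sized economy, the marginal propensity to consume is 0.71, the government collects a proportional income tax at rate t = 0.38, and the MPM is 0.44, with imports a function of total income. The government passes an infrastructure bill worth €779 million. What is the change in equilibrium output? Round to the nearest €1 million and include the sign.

+€779 million

Expenditure multiplier = 1/(1 − c(1−t) + m) = 1/(1 − 0.71×0.62 + 0.44) = 1/0.9998 ≈ 1.
ΔY = k × ΔG = (+€779 million) / 0.9998 ≈ +€779 million.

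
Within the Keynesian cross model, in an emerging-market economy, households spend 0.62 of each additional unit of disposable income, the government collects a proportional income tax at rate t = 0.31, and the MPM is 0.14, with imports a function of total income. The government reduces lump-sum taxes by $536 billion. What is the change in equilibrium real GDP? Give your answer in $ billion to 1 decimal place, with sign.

A lump-sum tax change of −$536 billion shifts disposable income by +$536 billion; first-round consumption changes by −c × ΔT = −0.62 × (−$536 billion) = +$332.32 billion.
Expenditure multiplier = 1/(1 − c(1−t) + m) = 1/(1 − 0.62×0.69 + 0.14) = 1/0.7122 ≈ 1.404.
The tax multiplier is −c × k ≈ −0.871, so ΔY = k × (−c·ΔT) = (+$332.32 billion) / 0.7122 ≈ +$466.6 billion.

+$466.6 billion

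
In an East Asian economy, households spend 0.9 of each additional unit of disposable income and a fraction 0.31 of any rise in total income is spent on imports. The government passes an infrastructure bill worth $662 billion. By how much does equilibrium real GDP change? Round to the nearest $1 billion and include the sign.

Expenditure multiplier = 1/(1 − c + m) = 1/(1 − 0.9 + 0.31) = 1/0.41 ≈ 2.439.
ΔY = k × ΔG = (+$662 billion) / 0.41 ≈ +$1,615 billion.

+$1,615 billion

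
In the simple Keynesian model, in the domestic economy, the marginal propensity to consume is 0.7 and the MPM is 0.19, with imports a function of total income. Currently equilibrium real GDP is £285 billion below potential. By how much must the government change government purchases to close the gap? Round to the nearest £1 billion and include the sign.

+£140 billion

Spending multiplier = 1/(1 − c + m) = 1/(1 − 0.7 + 0.19) = 1/0.49 ≈ 2.041.
Need ΔY = +£285 billion, so ΔG = ΔY/k = (+£285 billion) × 0.49 ≈ +£140 billion.
The government should increase government purchases by £140 billion.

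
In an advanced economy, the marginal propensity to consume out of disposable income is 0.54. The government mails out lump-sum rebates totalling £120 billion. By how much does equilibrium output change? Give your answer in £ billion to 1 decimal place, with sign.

A lump-sum tax change of −£120 billion shifts disposable income by +£120 billion; first-round consumption changes by −c × ΔT = −0.54 × (−£120 billion) = +£64.8 billion.
Expenditure multiplier = 1/(1 − MPC) = 1/(1 − 0.54) = 1/0.46 ≈ 2.174.
The tax multiplier is −c × k ≈ −1.174, so ΔY = k × (−c·ΔT) = (+£64.8 billion) / 0.46 ≈ +£140.9 billion.

+£140.9 billion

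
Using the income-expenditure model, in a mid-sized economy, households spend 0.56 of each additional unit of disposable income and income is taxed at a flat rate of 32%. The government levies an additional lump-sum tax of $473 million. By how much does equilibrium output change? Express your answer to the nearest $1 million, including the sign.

A lump-sum tax change of +$473 million shifts disposable income by −$473 million; first-round consumption changes by −c × ΔT = −0.56 × (+$473 million) = −$264.88 million.
Expenditure multiplier = 1/(1 − c(1−t)) = 1/(1 − 0.56×0.68) = 1/0.6192 ≈ 1.615.
The tax multiplier is −c × k ≈ −0.904, so ΔY = k × (−c·ΔT) = (−$264.88 million) / 0.6192 ≈ −$428 million.

−$428 million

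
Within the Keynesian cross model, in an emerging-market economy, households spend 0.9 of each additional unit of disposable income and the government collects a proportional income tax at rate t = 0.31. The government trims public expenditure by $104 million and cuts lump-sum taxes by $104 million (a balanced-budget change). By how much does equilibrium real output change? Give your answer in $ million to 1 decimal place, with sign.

−$27.4 million

Expenditure multiplier = 1/(1 − c(1−t)) = 1/(1 − 0.9×0.69) = 1/0.379 ≈ 2.639.
ΔG contributes k·ΔG = (−$104 million) / 0.379 ≈ −$274.4 million.
ΔT of −$104 million changes first-round spending by −c·ΔT = +$93.6 million, contributing k·(−c·ΔT) = (+$93.6 million) / 0.379 ≈ +$247 million.
Net ΔY = k(ΔG − c·ΔT) = (−$10.4 million) / 0.379 ≈ −$27.4 million.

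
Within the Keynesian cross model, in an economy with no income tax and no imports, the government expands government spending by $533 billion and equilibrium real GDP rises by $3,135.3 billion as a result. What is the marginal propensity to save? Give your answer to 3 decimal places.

Implied spending multiplier k = ΔY/ΔG = 3,135.3/533 ≈ 5.8824.
Since k = 1/(1 − MPC), MPC = 1 − 1/k = 1 − ΔG/ΔY = 1 − 533/3,135.3 ≈ 0.830.
MPS = 1 − MPC = 0.170.

0.170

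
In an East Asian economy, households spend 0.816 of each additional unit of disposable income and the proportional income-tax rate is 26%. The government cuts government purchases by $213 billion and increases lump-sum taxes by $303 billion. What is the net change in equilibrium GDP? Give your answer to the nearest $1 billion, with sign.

−$1,162 billion

Expenditure multiplier = 1/(1 − c(1−t)) = 1/(1 − 0.816×0.74) = 1/0.39616 ≈ 2.524.
ΔG contributes k·ΔG = (−$213 billion) / 0.39616 ≈ −$537.7 billion.
ΔT of +$303 billion changes first-round spending by −c·ΔT = −$247.248 billion, contributing k·(−c·ΔT) = (−$247.248 billion) / 0.39616 ≈ −$624.1 billion.
Net ΔY = k(ΔG − c·ΔT) = (−$460.248 billion) / 0.39616 ≈ −$1,162 billion.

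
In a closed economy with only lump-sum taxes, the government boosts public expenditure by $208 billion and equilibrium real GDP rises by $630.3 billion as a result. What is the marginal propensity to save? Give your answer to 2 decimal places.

Implied spending multiplier k = ΔY/ΔG = 630.3/208 ≈ 3.0303.
Since k = 1/(1 − MPC), MPC = 1 − 1/k = 1 − ΔG/ΔY = 1 − 208/630.3 ≈ 0.67.
MPS = 1 − MPC = 0.33.

0.33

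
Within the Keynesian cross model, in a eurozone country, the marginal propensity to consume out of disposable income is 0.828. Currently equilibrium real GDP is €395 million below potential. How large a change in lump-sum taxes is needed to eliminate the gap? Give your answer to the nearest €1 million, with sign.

Spending multiplier = 1/(1 − MPC) = 1/(1 − 0.828) = 1/0.172 ≈ 5.814.
Tax multiplier = −c·k = −0.828/0.172 ≈ −4.814. Need ΔY = +€395 million, so ΔT = ΔY/(−c·k) = −(+€395 million) × 0.172 / 0.828 ≈ −€82 million.
The government should cut lump-sum taxes by €82 million.

−€82 million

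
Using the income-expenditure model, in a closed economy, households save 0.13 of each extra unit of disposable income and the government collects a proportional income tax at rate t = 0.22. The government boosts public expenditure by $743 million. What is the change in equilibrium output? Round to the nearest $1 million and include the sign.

MPC = 1 − MPS = 1 − 0.13 = 0.87.
Government-spending multiplier = 1/(1 − c(1−t)) = 1/(1 − 0.87×0.78) = 1/0.3214 ≈ 3.111.
ΔY = k × ΔG = (+$743 million) / 0.3214 ≈ +$2,312 million.

+$2,312 million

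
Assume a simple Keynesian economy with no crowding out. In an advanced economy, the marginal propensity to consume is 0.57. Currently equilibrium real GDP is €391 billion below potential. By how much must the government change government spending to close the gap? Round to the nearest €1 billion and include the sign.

Spending multiplier = 1/(1 − MPC) = 1/(1 − 0.57) = 1/0.43 ≈ 2.326.
Need ΔY = +€391 billion, so ΔG = ΔY/k = (+€391 billion) × 0.43 ≈ +€168 billion.
The government should increase government spending by €168 billion.

+€168 billion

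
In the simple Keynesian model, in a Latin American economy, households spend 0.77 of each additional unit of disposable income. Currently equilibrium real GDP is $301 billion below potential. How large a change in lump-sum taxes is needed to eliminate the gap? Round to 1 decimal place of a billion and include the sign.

−$89.9 billion

Spending multiplier = 1/(1 − MPC) = 1/(1 − 0.77) = 1/0.23 ≈ 4.348.
Tax multiplier = −c·k = −0.77/0.23 ≈ −3.348. Need ΔY = +$301 billion, so ΔT = ΔY/(−c·k) = −(+$301 billion) × 0.23 / 0.77 ≈ −$89.9 billion.
The government should cut lump-sum taxes by $89.9 billion.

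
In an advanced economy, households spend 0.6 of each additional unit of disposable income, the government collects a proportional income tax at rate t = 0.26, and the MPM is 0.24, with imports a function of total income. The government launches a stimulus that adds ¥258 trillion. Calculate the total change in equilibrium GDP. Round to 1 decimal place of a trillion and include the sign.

+¥324.1 trillion

Spending multiplier = 1/(1 − c(1−t) + m) = 1/(1 − 0.6×0.74 + 0.24) = 1/0.796 ≈ 1.256.
ΔY = k × ΔG = (+¥258 trillion) / 0.796 ≈ +¥324.1 trillion.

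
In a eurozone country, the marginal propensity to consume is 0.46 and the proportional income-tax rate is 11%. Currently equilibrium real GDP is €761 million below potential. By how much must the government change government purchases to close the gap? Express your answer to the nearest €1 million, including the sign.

Spending multiplier = 1/(1 − c(1−t)) = 1/(1 − 0.46×0.89) = 1/0.5906 ≈ 1.693.
Need ΔY = +€761 million, so ΔG = ΔY/k = (+€761 million) × 0.5906 ≈ +€449 million.
The government should increase government purchases by €449 million.

+€449 million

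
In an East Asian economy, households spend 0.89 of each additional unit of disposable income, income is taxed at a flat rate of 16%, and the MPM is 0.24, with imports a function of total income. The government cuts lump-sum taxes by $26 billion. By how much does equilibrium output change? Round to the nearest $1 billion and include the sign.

A lump-sum tax change of −$26 billion shifts disposable income by +$26 billion; first-round consumption changes by −c × ΔT = −0.89 × (−$26 billion) = +$23.14 billion.
Expenditure multiplier = 1/(1 − c(1−t) + m) = 1/(1 − 0.89×0.84 + 0.24) = 1/0.4924 ≈ 2.031.
The tax multiplier is −c × k ≈ −1.807, so ΔY = k × (−c·ΔT) = (+$23.14 billion) / 0.4924 ≈ +$47 billion.

+$47 billion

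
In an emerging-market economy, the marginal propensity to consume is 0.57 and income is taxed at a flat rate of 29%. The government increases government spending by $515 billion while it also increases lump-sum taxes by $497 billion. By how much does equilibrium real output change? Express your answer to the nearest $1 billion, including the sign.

Expenditure multiplier = 1/(1 − c(1−t)) = 1/(1 − 0.57×0.71) = 1/0.5953 ≈ 1.68.
ΔG contributes k·ΔG = (+$515 billion) / 0.5953 ≈ +$865.1 billion.
ΔT of +$497 billion changes first-round spending by −c·ΔT = −$283.29 billion, contributing k·(−c·ΔT) = (−$283.29 billion) / 0.5953 ≈ −$475.9 billion.
Net ΔY = k(ΔG − c·ΔT) = (+$231.71 billion) / 0.5953 ≈ +$389 billion.

+$389 billion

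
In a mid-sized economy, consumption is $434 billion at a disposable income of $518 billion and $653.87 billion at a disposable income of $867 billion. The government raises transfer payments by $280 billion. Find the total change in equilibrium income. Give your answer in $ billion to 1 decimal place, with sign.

+$476.8 billion

MPC = ΔC/ΔYd = (653.87 − 434)/(867 − 518) = 219.87/349 = 0.63.
The transfer change shifts disposable income by +$280 billion, so first-round consumption changes by c·ΔTR = 0.63 × (+$280 billion) = +$176.4 billion.
Expenditure multiplier = 1/(1 − MPC) = 1/(1 − 0.63) = 1/0.37 ≈ 2.703.
The transfer multiplier is c × k ≈ 1.703, so ΔY = k × (c·ΔTR) = (+$176.4 billion) / 0.37 ≈ +$476.8 billion.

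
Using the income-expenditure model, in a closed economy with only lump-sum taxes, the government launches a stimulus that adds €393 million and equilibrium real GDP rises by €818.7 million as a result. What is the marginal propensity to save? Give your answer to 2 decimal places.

0.48

Implied spending multiplier k = ΔY/ΔG = 818.7/393 ≈ 2.0832.
Since k = 1/(1 − MPC), MPC = 1 − 1/k = 1 − ΔG/ΔY = 1 − 393/818.7 ≈ 0.52.
MPS = 1 − MPC = 0.48.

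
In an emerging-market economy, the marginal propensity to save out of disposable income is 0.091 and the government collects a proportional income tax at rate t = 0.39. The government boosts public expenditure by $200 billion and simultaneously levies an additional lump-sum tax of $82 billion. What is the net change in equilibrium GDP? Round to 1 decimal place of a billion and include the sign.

MPC = 1 − MPS = 1 − 0.091 = 0.909.
Expenditure multiplier = 1/(1 − c(1−t)) = 1/(1 − 0.909×0.61) = 1/0.44551 ≈ 2.245.
ΔG contributes k·ΔG = (+$200 billion) / 0.44551 ≈ +$448.9 billion.
ΔT of +$82 billion changes first-round spending by −c·ΔT = −$74.538 billion, contributing k·(−c·ΔT) = (−$74.538 billion) / 0.44551 ≈ −$167.3 billion.
Net ΔY = k(ΔG − c·ΔT) = (+$125.462 billion) / 0.44551 ≈ +$281.6 billion.

+$281.6 billion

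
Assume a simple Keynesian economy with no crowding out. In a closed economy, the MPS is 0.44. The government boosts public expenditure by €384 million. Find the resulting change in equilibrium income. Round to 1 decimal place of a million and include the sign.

MPC = 1 − MPS = 1 − 0.44 = 0.56.
Expenditure multiplier = 1/(1 − MPC) = 1/(1 − 0.56) = 1/0.44 ≈ 2.273.
ΔY = k × ΔG = (+€384 million) / 0.44 ≈ +€872.7 million.

+€872.7 million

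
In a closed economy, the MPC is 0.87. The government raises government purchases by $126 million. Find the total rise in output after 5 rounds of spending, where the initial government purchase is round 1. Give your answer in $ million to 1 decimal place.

$486.1 million

Round 1 adds ΔG = $126 million; each later round is MPC = 0.87 times the previous.
After 5 rounds: 126 + 109.62 + 95.3694 + 82.971378 + 72.18509886 = ΔG·(1 − c^5)/(1 − c) = 126 × (1 − 0.4984209207)/0.13 ≈ $486.1 million.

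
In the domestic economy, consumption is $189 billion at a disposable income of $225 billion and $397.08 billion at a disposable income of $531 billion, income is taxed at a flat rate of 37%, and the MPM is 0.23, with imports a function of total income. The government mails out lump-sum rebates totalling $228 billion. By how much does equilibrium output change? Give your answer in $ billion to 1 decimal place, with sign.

+$193.4 billion

MPC = ΔC/ΔYd = (397.08 − 189)/(531 − 225) = 208.08/306 = 0.68.
A lump-sum tax change of −$228 billion shifts disposable income by +$228 billion; first-round consumption changes by −c × ΔT = −0.68 × (−$228 billion) = +$155.04 billion.
Expenditure multiplier = 1/(1 − c(1−t) + m) = 1/(1 − 0.68×0.63 + 0.23) = 1/0.8016 ≈ 1.248.
The tax multiplier is −c × k ≈ −0.848, so ΔY = k × (−c·ΔT) = (+$155.04 billion) / 0.8016 ≈ +$193.4 billion.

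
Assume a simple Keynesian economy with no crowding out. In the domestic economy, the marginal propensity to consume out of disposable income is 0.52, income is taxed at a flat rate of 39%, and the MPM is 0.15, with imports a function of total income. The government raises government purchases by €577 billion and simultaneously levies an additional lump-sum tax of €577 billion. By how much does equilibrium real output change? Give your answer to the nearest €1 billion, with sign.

Expenditure multiplier = 1/(1 − c(1−t) + m) = 1/(1 − 0.52×0.61 + 0.15) = 1/0.8328 ≈ 1.201.
ΔG contributes k·ΔG = (+€577 billion) / 0.8328 ≈ +€692.8 billion.
ΔT of +€577 billion changes first-round spending by −c·ΔT = −€300.04 billion, contributing k·(−c·ΔT) = (−€300.04 billion) / 0.8328 ≈ −€360.3 billion.
Net ΔY = k(ΔG − c·ΔT) = (+€276.96 billion) / 0.8328 ≈ +€333 billion.

+€333 billion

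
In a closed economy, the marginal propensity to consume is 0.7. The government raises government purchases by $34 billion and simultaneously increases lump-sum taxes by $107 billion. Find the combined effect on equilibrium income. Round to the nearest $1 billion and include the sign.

Expenditure multiplier = 1/(1 − MPC) = 1/(1 − 0.7) = 1/0.3 ≈ 3.333.
ΔG contributes k·ΔG = (+$34 billion) / 0.3 ≈ +$113.3 billion.
ΔT of +$107 billion changes first-round spending by −c·ΔT = −$74.9 billion, contributing k·(−c·ΔT) = (−$74.9 billion) / 0.3 ≈ −$249.7 billion.
Net ΔY = k(ΔG − c·ΔT) = (−$40.9 billion) / 0.3 ≈ −$136 billion.

−$136 billion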